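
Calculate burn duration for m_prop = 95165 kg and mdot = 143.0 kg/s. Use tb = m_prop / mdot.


tb = 95165 / 143.0 = 665.5 s

665.5 s


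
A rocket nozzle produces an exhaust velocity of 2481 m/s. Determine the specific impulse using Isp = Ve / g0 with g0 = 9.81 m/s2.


Isp = Ve / g0 = 2481 / 9.81 = 252.9 s

252.9 s


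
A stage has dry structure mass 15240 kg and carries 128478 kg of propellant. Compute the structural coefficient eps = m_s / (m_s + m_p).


eps = 15240 / (15240 + 128478) = 0.106

0.106


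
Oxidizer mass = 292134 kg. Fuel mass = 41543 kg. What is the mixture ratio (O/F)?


MR = 292134 / 41543 = 7.03

7.03


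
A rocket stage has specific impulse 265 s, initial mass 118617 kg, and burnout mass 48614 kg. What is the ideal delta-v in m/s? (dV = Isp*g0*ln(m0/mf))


Ve = 265 * 9.81 = 2599.65 m/s
dV = 2599.65 * ln(118617/48614) = 2319 m/s

2319 m/s


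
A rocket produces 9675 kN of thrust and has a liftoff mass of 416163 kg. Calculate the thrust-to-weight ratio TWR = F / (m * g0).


TWR = 9675000 / (416163 * 9.81) = 2.37

2.37


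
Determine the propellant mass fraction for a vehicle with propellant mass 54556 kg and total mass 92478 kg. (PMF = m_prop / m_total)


PMF = 54556 / 92478 = 0.59

0.59


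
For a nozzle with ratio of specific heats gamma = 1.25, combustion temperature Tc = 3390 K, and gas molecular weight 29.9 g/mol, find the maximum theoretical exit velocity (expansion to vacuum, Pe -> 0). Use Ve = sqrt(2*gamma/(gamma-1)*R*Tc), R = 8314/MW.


R = 8314 / 29.9 = 278.06 J/(kg.K)
Ve = sqrt(2 * 1.25 / (1.25 - 1) * 278.06 * 3390) = 3070 m/s

3070 m/s


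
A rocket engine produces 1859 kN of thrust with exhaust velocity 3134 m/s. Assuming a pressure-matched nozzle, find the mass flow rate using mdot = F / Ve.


mdot = F / Ve = 1859000 / 3134 = 593.2 kg/s

593.2 kg/s


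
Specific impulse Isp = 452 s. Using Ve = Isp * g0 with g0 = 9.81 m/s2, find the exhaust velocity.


Ve = Isp * g0 = 452 * 9.81 = 4434.1 m/s

4434.1 m/s


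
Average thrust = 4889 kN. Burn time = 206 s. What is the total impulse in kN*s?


It = 4889 * 206 = 1007134 kN*s

1007134 kN*s


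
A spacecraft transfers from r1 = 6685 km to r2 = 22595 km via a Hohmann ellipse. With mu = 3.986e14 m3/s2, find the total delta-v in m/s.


V1 = sqrt(mu/r1) = 7721.79 m/s
dV1 = V1*(sqrt(2*r2/(r1+r2)) - 1) = 1871.19 m/s
V2 = sqrt(mu/r2) = 4200.13 m/s
dV2 = V2*(1 - sqrt(2*r1/(r1+r2))) = 1361.93 m/s
Total dV = 3233 m/s

3233 m/s


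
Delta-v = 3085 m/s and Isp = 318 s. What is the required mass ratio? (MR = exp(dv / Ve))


Ve = 318 * 9.81 = 3119.58 m/s
MR = exp(3085 / 3119.58) = 2.688

2.688


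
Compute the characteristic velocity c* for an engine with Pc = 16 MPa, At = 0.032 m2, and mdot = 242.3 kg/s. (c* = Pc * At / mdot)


c* = 16e6 * 0.032 / 242.3 = 2113 m/s

2113 m/s


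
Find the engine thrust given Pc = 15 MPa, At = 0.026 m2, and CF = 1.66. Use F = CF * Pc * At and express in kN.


F = 1.66 * 15e6 * 0.026 = 647400.0 N = 647.4 kN

647.4 kN


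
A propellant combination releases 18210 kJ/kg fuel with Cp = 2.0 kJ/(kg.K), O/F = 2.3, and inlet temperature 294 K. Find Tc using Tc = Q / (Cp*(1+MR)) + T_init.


Tc = 18210 / (2.0 * (1 + 2.3)) + 294 = 3053 K

3053 K


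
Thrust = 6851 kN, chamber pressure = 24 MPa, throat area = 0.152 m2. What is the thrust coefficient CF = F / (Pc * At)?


CF = 6851000 / (24e6 * 0.152) = 1.88

1.88


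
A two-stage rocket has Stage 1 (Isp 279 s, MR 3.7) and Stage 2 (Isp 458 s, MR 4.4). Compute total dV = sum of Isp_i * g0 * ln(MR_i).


dV1 = 279 * 9.81 * ln(3.7) = 3580.9 m/s
dV2 = 458 * 9.81 * ln(4.4) = 6656.8 m/s
Total dV = 3580.9 + 6656.8 = 10237.7 m/s ~ 10238 m/s

10238 m/s


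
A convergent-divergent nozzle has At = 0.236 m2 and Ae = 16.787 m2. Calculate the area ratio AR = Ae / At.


AR = 16.787 / 0.236 = 71.1

71.1


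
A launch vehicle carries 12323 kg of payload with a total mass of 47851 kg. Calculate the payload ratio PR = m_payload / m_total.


PR = 12323 / 47851 = 0.2575

0.2575


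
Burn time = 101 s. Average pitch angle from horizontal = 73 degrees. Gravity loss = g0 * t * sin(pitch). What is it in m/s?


GL = 9.81 * 101 * sin(73 deg) = 948 m/s

948 m/s


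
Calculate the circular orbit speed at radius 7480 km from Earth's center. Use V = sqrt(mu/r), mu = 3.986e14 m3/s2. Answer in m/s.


V = sqrt(3.986e14 / 7480000) = 7300 m/s

7300 m/s


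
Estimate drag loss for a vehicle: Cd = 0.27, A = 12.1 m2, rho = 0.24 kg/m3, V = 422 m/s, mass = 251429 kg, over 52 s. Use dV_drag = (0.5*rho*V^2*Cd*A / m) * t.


D = 0.5 * 0.24 * 422^2 * 0.27 * 12.1 = 69816.05 N
a = 69816.05 / 251429 = 0.2777 m/s2
dV = 0.2777 * 52 = 14.4 m/s

14.4 m/s


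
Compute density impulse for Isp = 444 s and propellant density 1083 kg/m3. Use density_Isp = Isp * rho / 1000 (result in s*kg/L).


rho*Isp = 444 * 1083 / 1000 = 481 s*kg/L

481 s*kg/L


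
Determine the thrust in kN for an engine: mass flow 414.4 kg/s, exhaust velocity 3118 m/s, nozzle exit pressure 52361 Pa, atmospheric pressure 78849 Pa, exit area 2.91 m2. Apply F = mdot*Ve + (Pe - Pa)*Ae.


F = 414.4 * 3118 + (52361 - 78849) * 2.91 = 1.2150e+06 N = 1215.0 kN

1215.0 kN


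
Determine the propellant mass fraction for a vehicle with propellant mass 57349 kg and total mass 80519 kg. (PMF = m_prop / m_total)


PMF = 57349 / 80519 = 0.712

0.712


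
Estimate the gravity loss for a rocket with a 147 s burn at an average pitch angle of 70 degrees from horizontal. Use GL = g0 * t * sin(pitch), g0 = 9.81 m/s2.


GL = 9.81 * 147 * sin(70 deg) = 1355 m/s

1355 m/s


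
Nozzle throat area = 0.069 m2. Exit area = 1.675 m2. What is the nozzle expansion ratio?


AR = 1.675 / 0.069 = 24.3

24.3


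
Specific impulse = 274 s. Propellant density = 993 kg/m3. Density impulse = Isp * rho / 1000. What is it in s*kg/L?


rho*Isp = 274 * 993 / 1000 = 272 s*kg/L

272 s*kg/L


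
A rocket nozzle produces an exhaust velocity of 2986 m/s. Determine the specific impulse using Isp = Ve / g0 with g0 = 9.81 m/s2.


Isp = Ve / g0 = 2986 / 9.81 = 304.4 s

304.4 s


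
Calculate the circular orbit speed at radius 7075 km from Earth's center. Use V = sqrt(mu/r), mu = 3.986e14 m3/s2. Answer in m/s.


V = sqrt(3.986e14 / 7075000) = 7506 m/s

7506 m/s


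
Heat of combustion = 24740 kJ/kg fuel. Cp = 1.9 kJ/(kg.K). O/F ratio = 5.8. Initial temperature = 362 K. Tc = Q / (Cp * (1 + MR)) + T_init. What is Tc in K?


Tc = 24740 / (1.9 * (1 + 5.8)) + 362 = 2277 K

2277 K


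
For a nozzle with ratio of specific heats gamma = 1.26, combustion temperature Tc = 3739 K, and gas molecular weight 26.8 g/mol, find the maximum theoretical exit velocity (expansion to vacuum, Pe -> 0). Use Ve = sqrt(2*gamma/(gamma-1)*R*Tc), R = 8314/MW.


R = 8314 / 26.8 = 310.22 J/(kg.K)
Ve = sqrt(2 * 1.26 / (1.26 - 1) * 310.22 * 3739) = 3353 m/s

3353 m/s


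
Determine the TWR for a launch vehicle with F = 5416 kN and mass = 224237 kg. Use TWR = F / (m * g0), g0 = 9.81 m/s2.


TWR = 5416000 / (224237 * 9.81) = 2.46

2.46


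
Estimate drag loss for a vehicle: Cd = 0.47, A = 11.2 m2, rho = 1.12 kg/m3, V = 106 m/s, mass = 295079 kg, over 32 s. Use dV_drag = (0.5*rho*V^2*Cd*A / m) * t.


D = 0.5 * 1.12 * 106^2 * 0.47 * 11.2 = 33121.93 N
a = 33121.93 / 295079 = 0.1122 m/s2
dV = 0.1122 * 32 = 3.6 m/s

3.6 m/s


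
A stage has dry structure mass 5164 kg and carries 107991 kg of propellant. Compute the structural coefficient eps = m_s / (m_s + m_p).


eps = 5164 / (5164 + 107991) = 0.0456

0.0456


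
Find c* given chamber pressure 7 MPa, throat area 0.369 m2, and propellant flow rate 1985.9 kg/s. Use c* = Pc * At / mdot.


c* = 7e6 * 0.369 / 1985.9 = 1301 m/s

1301 m/s


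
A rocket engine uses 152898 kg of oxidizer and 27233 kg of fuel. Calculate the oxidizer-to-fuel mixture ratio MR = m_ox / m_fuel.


MR = 152898 / 27233 = 5.61

5.61


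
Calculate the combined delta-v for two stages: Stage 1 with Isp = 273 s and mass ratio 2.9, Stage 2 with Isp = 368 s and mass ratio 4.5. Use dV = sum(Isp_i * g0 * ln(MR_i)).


dV1 = 273 * 9.81 * ln(2.9) = 2851.4 m/s
dV2 = 368 * 9.81 * ln(4.5) = 5429.8 m/s
Total dV = 2851.4 + 5429.8 = 8281.2 m/s ~ 8281 m/s

8281 m/s


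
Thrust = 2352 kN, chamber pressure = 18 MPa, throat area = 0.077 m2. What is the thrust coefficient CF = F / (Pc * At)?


CF = 2352000 / (18e6 * 0.077) = 1.7

1.7


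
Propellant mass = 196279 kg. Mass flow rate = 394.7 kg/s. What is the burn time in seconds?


tb = 196279 / 394.7 = 497.3 s

497.3 s


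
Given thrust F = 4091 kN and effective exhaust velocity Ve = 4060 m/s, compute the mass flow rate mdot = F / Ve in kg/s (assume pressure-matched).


mdot = F / Ve = 4091000 / 4060 = 1007.6 kg/s

1007.6 kg/s


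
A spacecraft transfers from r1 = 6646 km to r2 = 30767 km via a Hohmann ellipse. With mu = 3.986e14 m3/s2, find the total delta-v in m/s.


V1 = sqrt(mu/r1) = 7744.41 m/s
dV1 = V1*(sqrt(2*r2/(r1+r2)) - 1) = 2187.54 m/s
V2 = sqrt(mu/r2) = 3599.37 m/s
dV2 = V2*(1 - sqrt(2*r1/(r1+r2))) = 1453.96 m/s
Total dV = 3642 m/s

3642 m/s


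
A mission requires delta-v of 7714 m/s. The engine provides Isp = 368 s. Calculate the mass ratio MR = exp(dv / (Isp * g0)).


Ve = 368 * 9.81 = 3610.08 m/s
MR = exp(7714 / 3610.08) = 8.472

8.472


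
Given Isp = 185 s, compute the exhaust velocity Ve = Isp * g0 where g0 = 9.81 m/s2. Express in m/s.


Ve = Isp * g0 = 185 * 9.81 = 1814.9 m/s

1814.9 m/s


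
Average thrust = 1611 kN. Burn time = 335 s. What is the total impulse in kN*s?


It = 1611 * 335 = 539685 kN*s

539685 kN*s


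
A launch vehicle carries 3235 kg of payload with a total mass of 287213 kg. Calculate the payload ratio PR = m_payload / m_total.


PR = 3235 / 287213 = 0.0113

0.0113


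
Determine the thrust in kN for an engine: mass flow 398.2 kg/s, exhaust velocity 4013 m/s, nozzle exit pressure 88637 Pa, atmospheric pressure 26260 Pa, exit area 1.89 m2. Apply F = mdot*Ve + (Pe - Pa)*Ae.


F = 398.2 * 4013 + (88637 - 26260) * 1.89 = 1.7159e+06 N = 1715.9 kN

1715.9 kN


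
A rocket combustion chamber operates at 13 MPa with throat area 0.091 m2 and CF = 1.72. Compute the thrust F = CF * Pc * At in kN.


F = 1.72 * 13e6 * 0.091 = 2.0348e+06 N = 2034.8 kN

2034.8 kN


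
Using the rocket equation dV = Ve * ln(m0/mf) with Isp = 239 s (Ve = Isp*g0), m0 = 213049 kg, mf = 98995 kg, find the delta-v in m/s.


Ve = 239 * 9.81 = 2344.59 m/s
dV = 2344.59 * ln(213049/98995) = 1797 m/s

1797 m/s


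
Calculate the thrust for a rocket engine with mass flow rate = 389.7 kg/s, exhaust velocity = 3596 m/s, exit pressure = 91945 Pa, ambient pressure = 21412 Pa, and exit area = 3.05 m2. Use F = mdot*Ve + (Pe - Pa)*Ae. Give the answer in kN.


F = 389.7 * 3596 + (91945 - 21412) * 3.05 = 1.6165e+06 N = 1616.5 kN

1616.5 kN


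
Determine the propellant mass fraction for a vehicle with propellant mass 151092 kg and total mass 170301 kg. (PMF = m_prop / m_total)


PMF = 151092 / 170301 = 0.887

0.887


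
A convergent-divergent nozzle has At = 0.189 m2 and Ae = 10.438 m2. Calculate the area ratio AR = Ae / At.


AR = 10.438 / 0.189 = 55.2

55.2


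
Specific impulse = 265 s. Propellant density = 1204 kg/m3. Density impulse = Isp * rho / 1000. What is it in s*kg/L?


rho*Isp = 265 * 1204 / 1000 = 319 s*kg/L

319 s*kg/L


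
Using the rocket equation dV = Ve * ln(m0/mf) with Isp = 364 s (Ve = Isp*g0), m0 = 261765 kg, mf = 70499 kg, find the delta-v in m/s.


Ve = 364 * 9.81 = 3570.84 m/s
dV = 3570.84 * ln(261765/70499) = 4684 m/s

4684 m/s


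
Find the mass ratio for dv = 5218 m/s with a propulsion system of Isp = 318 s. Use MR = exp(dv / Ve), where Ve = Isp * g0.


Ve = 318 * 9.81 = 3119.58 m/s
MR = exp(5218 / 3119.58) = 5.326

5.326


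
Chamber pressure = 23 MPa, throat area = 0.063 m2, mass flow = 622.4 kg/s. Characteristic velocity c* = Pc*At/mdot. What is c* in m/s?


c* = 23e6 * 0.063 / 622.4 = 2328 m/s

2328 m/s


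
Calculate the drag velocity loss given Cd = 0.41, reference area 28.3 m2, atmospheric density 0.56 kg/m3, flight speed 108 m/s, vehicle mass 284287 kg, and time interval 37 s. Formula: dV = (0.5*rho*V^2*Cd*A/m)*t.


D = 0.5 * 0.56 * 108^2 * 0.41 * 28.3 = 37894.47 N
a = 37894.47 / 284287 = 0.1333 m/s2
dV = 0.1333 * 37 = 4.9 m/s

4.9 m/s


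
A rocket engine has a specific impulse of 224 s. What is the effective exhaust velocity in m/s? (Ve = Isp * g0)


Ve = Isp * g0 = 224 * 9.81 = 2197.4 m/s

2197.4 m/s


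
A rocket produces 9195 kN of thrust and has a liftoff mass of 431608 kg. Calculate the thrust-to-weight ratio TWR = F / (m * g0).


TWR = 9195000 / (431608 * 9.81) = 2.17

2.17


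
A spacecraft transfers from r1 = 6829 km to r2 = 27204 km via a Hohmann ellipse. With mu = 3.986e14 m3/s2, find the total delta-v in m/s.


V1 = sqrt(mu/r1) = 7639.94 m/s
dV1 = V1*(sqrt(2*r2/(r1+r2)) - 1) = 2019.93 m/s
V2 = sqrt(mu/r2) = 3827.83 m/s
dV2 = V2*(1 - sqrt(2*r1/(r1+r2))) = 1402.92 m/s
Total dV = 3423 m/s

3423 m/s


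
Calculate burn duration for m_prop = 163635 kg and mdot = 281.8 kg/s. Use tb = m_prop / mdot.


tb = 163635 / 281.8 = 580.7 s

580.7 s


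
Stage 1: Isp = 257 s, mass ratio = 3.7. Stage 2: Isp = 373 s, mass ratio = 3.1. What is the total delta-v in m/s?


dV1 = 257 * 9.81 * ln(3.7) = 3298.5 m/s
dV2 = 373 * 9.81 * ln(3.1) = 4139.9 m/s
Total dV = 3298.5 + 4139.9 = 7438.4 m/s ~ 7438 m/s

7438 m/s


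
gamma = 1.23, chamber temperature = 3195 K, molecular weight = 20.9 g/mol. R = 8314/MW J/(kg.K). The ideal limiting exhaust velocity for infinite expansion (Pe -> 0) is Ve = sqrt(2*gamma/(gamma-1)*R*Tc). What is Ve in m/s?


R = 8314 / 20.9 = 397.8 J/(kg.K)
Ve = sqrt(2 * 1.23 / (1.23 - 1) * 397.8 * 3195) = 3687 m/s

3687 m/s


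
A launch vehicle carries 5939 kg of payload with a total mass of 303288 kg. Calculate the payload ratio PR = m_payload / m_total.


PR = 5939 / 303288 = 0.0196

0.0196


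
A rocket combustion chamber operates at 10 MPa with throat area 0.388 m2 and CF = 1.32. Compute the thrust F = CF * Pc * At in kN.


F = 1.32 * 10e6 * 0.388 = 5.1216e+06 N = 5121.6 kN

5121.6 kN


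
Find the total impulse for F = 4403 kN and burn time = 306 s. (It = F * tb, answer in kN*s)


It = 4403 * 306 = 1347318 kN*s

1347318 kN*s


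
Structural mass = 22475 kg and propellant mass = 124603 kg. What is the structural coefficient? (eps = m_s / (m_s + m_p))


eps = 22475 / (22475 + 124603) = 0.1528

0.1528


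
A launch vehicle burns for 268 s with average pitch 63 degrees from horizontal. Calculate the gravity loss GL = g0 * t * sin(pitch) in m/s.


GL = 9.81 * 268 * sin(63 deg) = 2343 m/s

2343 m/s


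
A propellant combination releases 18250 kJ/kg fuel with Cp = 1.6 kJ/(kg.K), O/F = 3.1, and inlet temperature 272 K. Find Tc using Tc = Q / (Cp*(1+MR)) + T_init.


Tc = 18250 / (1.6 * (1 + 3.1)) + 272 = 3054 K

3054 K


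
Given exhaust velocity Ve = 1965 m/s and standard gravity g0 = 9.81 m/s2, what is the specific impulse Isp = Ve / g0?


Isp = Ve / g0 = 1965 / 9.81 = 200.3 s

200.3 s


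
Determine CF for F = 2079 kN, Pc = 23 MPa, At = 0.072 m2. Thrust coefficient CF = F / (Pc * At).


CF = 2079000 / (23e6 * 0.072) = 1.26

1.26


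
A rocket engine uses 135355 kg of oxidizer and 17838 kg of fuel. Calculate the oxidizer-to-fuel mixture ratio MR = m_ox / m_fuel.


MR = 135355 / 17838 = 7.59

7.59


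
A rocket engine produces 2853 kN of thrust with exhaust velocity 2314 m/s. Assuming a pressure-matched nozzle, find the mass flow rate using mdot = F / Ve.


mdot = F / Ve = 2853000 / 2314 = 1232.9 kg/s

1232.9 kg/s


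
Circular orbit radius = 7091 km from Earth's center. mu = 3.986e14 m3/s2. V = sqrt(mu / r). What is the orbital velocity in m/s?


V = sqrt(3.986e14 / 7091000) = 7497 m/s

7497 m/s


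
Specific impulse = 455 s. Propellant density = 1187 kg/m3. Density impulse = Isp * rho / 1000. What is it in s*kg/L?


rho*Isp = 455 * 1187 / 1000 = 540 s*kg/L

540 s*kg/L


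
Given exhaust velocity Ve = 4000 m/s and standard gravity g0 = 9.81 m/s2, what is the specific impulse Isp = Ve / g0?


Isp = Ve / g0 = 4000 / 9.81 = 407.7 s

407.7 s


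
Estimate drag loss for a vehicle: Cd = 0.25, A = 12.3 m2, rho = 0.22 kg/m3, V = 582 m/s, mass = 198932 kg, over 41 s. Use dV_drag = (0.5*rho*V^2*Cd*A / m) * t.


D = 0.5 * 0.22 * 582^2 * 0.25 * 12.3 = 114573.39 N
a = 114573.39 / 198932 = 0.5759 m/s2
dV = 0.5759 * 41 = 23.6 m/s

23.6 m/s


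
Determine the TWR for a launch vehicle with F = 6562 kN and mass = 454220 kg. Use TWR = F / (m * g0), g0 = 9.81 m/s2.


TWR = 6562000 / (454220 * 9.81) = 1.47

1.47


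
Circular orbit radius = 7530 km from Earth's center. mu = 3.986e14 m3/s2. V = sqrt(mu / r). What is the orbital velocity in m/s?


V = sqrt(3.986e14 / 7530000) = 7276 m/s

7276 m/s


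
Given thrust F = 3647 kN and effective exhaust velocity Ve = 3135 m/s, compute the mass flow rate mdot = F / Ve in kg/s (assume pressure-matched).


mdot = F / Ve = 3647000 / 3135 = 1163.3 kg/s

1163.3 kg/s


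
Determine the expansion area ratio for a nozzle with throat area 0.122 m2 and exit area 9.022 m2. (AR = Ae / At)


AR = 9.022 / 0.122 = 74.0

74.0


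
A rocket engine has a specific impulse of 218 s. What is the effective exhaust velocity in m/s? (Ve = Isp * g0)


Ve = Isp * g0 = 218 * 9.81 = 2138.6 m/s

2138.6 m/s


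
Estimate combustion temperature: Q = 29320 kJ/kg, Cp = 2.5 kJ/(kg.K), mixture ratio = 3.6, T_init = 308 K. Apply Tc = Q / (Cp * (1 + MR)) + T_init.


Tc = 29320 / (2.5 * (1 + 3.6)) + 308 = 2858 K

2858 K


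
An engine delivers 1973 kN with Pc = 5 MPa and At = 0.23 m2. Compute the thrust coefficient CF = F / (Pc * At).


CF = 1973000 / (5e6 * 0.23) = 1.72

1.72


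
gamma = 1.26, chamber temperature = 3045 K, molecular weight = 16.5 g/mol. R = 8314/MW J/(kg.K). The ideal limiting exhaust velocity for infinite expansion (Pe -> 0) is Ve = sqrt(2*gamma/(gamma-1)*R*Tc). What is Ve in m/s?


R = 8314 / 16.5 = 503.88 J/(kg.K)
Ve = sqrt(2 * 1.26 / (1.26 - 1) * 503.88 * 3045) = 3856 m/s

3856 m/s


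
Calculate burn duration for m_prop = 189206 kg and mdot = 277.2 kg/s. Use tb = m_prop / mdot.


tb = 189206 / 277.2 = 682.6 s

682.6 s


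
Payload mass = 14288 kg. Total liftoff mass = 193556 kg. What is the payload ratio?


PR = 14288 / 193556 = 0.0738

0.0738


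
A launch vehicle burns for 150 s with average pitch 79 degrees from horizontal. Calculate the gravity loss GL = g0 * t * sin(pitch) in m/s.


GL = 9.81 * 150 * sin(79 deg) = 1444 m/s

1444 m/s


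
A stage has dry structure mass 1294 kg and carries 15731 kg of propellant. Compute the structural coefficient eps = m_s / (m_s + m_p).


eps = 1294 / (1294 + 15731) = 0.076

0.076


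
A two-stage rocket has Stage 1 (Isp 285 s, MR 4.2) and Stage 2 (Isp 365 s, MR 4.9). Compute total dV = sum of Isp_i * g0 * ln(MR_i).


dV1 = 285 * 9.81 * ln(4.2) = 4012.3 m/s
dV2 = 365 * 9.81 * ln(4.9) = 5690.5 m/s
Total dV = 4012.3 + 5690.5 = 9702.8 m/s ~ 9703 m/s

9703 m/s


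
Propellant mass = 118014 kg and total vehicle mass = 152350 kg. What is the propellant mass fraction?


PMF = 118014 / 152350 = 0.775

0.775


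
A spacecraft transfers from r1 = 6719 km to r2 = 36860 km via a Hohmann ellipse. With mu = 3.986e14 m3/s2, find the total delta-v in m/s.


V1 = sqrt(mu/r1) = 7702.23 m/s
dV1 = V1*(sqrt(2*r2/(r1+r2)) - 1) = 2315.53 m/s
V2 = sqrt(mu/r2) = 3288.45 m/s
dV2 = V2*(1 - sqrt(2*r1/(r1+r2))) = 1462.37 m/s
Total dV = 3778 m/s

3778 m/s


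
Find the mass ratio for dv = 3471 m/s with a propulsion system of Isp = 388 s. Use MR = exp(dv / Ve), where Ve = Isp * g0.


Ve = 388 * 9.81 = 3806.28 m/s
MR = exp(3471 / 3806.28) = 2.489

2.489


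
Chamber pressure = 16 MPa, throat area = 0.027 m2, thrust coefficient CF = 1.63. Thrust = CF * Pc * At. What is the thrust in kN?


F = 1.63 * 16e6 * 0.027 = 704160.0 N = 704.2 kN

704.2 kN


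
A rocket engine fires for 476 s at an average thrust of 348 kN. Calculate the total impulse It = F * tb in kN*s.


It = 348 * 476 = 165648 kN*s

165648 kN*s


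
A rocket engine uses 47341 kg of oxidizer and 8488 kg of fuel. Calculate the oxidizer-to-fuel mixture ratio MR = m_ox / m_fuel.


MR = 47341 / 8488 = 5.58

5.58


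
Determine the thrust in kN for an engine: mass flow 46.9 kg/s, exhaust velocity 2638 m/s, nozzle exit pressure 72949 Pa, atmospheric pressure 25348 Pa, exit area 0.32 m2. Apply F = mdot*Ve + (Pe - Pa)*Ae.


F = 46.9 * 2638 + (72949 - 25348) * 0.32 = 138955.0 N = 139.0 kN

139.0 kN


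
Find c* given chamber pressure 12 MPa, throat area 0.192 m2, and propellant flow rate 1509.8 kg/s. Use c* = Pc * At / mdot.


c* = 12e6 * 0.192 / 1509.8 = 1526 m/s

1526 m/s


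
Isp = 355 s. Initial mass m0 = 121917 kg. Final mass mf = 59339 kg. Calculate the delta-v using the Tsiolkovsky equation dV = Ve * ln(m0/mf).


Ve = 355 * 9.81 = 3482.55 m/s
dV = 3482.55 * ln(121917/59339) = 2508 m/s

2508 m/s


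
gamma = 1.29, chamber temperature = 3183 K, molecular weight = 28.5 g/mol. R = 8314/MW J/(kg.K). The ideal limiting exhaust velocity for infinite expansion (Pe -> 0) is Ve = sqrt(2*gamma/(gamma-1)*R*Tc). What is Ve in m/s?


R = 8314 / 28.5 = 291.72 J/(kg.K)
Ve = sqrt(2 * 1.29 / (1.29 - 1) * 291.72 * 3183) = 2874 m/s

2874 m/s


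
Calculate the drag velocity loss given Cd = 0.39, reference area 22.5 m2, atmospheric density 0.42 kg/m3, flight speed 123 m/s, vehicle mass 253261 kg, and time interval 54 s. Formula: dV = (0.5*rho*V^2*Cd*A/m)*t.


D = 0.5 * 0.42 * 123^2 * 0.39 * 22.5 = 27878.96 N
a = 27878.96 / 253261 = 0.1101 m/s2
dV = 0.1101 * 54 = 5.9 m/s

5.9 m/s


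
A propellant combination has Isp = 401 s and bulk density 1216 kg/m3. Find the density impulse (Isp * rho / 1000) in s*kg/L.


rho*Isp = 401 * 1216 / 1000 = 488 s*kg/L

488 s*kg/L


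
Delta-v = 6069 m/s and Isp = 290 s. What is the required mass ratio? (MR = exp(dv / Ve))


Ve = 290 * 9.81 = 2844.9 m/s
MR = exp(6069 / 2844.9) = 8.443

8.443


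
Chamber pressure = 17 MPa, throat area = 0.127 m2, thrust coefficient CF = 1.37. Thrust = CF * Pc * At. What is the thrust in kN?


F = 1.37 * 17e6 * 0.127 = 2.9578e+06 N = 2957.8 kN

2957.8 kN


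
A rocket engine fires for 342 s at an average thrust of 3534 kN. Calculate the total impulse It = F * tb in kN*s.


It = 3534 * 342 = 1208628 kN*s

1208628 kN*s


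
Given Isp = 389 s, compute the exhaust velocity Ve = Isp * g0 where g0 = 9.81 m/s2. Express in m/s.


Ve = Isp * g0 = 389 * 9.81 = 3816.1 m/s

3816.1 m/s


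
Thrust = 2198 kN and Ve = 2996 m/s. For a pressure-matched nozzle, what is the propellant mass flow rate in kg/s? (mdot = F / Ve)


mdot = F / Ve = 2198000 / 2996 = 733.6 kg/s

733.6 kg/s


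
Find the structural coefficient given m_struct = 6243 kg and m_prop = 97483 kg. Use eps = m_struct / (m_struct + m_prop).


eps = 6243 / (6243 + 97483) = 0.0602

0.0602


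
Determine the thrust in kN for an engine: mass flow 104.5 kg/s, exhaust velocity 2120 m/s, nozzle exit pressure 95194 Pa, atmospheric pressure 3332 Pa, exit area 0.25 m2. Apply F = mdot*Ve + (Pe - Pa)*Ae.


F = 104.5 * 2120 + (95194 - 3332) * 0.25 = 244506.0 N = 244.5 kN

244.5 kN


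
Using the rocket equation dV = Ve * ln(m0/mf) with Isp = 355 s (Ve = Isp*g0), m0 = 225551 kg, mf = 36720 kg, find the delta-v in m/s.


Ve = 355 * 9.81 = 3482.55 m/s
dV = 3482.55 * ln(225551/36720) = 6322 m/s

6322 m/s


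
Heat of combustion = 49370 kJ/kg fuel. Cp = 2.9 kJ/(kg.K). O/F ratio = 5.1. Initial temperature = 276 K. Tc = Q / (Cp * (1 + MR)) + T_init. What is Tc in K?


Tc = 49370 / (2.9 * (1 + 5.1)) + 276 = 3067 K

3067 K


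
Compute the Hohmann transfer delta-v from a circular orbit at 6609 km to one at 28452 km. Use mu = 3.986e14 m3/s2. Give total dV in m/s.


V1 = sqrt(mu/r1) = 7766.06 m/s
dV1 = V1*(sqrt(2*r2/(r1+r2)) - 1) = 2127.67 m/s
V2 = sqrt(mu/r2) = 3742.93 m/s
dV2 = V2*(1 - sqrt(2*r1/(r1+r2))) = 1444.76 m/s
Total dV = 3572 m/s

3572 m/s


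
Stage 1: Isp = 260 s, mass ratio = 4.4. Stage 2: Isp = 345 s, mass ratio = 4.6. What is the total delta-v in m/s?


dV1 = 260 * 9.81 * ln(4.4) = 3779.0 m/s
dV2 = 345 * 9.81 * ln(4.6) = 5164.9 m/s
Total dV = 3779.0 + 5164.9 = 8943.9 m/s ~ 8944 m/s

8944 m/s


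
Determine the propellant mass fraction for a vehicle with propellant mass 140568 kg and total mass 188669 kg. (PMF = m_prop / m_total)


PMF = 140568 / 188669 = 0.745

0.745


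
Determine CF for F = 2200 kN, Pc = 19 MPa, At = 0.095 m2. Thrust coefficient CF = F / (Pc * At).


CF = 2200000 / (19e6 * 0.095) = 1.22

1.22


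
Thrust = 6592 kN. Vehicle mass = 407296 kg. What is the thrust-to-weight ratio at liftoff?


TWR = 6592000 / (407296 * 9.81) = 1.65

1.65


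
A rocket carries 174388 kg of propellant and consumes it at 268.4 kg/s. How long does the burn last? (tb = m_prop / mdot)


tb = 174388 / 268.4 = 649.7 s

649.7 s


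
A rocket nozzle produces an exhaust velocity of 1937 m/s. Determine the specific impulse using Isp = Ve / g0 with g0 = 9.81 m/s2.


Isp = Ve / g0 = 1937 / 9.81 = 197.5 s

197.5 s


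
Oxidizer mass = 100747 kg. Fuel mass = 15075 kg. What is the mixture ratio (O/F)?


MR = 100747 / 15075 = 6.68

6.68


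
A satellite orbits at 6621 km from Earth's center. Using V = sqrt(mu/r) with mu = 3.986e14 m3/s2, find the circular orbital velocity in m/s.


V = sqrt(3.986e14 / 6621000) = 7759 m/s

7759 m/s


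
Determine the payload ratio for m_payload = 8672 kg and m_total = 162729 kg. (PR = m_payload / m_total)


PR = 8672 / 162729 = 0.0533

0.0533


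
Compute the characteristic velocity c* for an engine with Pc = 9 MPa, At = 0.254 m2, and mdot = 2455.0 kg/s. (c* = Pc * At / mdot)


c* = 9e6 * 0.254 / 2455.0 = 931 m/s

931 m/s


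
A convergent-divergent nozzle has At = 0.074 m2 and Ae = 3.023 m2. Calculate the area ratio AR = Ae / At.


AR = 3.023 / 0.074 = 40.9

40.9


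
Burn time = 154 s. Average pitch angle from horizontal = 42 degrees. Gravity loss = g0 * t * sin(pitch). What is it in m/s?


GL = 9.81 * 154 * sin(42 deg) = 1011 m/s

1011 m/s


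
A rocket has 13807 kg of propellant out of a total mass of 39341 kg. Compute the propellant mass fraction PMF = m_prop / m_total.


PMF = 13807 / 39341 = 0.351

0.351


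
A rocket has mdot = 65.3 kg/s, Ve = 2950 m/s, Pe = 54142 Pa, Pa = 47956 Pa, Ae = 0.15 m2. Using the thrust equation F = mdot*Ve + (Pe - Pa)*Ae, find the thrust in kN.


F = 65.3 * 2950 + (54142 - 47956) * 0.15 = 193563.0 N = 193.6 kN

193.6 kN


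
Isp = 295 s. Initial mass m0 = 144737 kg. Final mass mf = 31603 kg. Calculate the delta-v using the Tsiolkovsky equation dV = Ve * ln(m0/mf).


Ve = 295 * 9.81 = 2893.95 m/s
dV = 2893.95 * ln(144737/31603) = 4404 m/s

4404 m/s


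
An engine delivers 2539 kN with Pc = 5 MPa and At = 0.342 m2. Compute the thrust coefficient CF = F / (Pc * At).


CF = 2539000 / (5e6 * 0.342) = 1.48

1.48


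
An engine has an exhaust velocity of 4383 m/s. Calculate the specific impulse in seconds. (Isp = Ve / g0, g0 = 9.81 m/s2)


Isp = Ve / g0 = 4383 / 9.81 = 446.8 s

446.8 s


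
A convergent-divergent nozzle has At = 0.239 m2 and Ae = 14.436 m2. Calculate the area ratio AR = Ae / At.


AR = 14.436 / 0.239 = 60.4

60.4


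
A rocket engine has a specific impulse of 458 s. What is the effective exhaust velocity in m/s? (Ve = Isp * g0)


Ve = Isp * g0 = 458 * 9.81 = 4493.0 m/s

4493.0 m/s


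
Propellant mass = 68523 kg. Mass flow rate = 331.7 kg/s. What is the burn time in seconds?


tb = 68523 / 331.7 = 206.6 s

206.6 s


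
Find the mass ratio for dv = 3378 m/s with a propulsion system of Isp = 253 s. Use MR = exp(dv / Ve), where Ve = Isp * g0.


Ve = 253 * 9.81 = 2481.93 m/s
MR = exp(3378 / 2481.93) = 3.9

3.9


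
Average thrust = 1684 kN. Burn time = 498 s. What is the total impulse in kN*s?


It = 1684 * 498 = 838632 kN*s

838632 kN*s


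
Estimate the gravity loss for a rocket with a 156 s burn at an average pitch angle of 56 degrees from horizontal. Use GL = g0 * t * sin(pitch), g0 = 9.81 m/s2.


GL = 9.81 * 156 * sin(56 deg) = 1269 m/s

1269 m/s


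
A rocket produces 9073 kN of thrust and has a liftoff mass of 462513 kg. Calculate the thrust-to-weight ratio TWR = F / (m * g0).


TWR = 9073000 / (462513 * 9.81) = 2.0

2.0


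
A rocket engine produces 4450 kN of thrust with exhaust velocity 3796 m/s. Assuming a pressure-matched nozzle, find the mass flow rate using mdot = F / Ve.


mdot = F / Ve = 4450000 / 3796 = 1172.3 kg/s

1172.3 kg/s


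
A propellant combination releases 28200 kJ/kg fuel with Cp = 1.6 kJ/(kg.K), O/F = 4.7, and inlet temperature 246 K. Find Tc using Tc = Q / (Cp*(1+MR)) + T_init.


Tc = 28200 / (1.6 * (1 + 4.7)) + 246 = 3338 K

3338 K


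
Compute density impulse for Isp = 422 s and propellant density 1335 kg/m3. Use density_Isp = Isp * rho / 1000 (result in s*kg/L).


rho*Isp = 422 * 1335 / 1000 = 563 s*kg/L

563 s*kg/L


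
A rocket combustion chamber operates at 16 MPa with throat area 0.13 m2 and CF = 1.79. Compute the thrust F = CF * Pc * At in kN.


F = 1.79 * 16e6 * 0.13 = 3.7232e+06 N = 3723.2 kN

3723.2 kN


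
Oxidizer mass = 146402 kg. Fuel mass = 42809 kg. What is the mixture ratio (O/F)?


MR = 146402 / 42809 = 3.42

3.42


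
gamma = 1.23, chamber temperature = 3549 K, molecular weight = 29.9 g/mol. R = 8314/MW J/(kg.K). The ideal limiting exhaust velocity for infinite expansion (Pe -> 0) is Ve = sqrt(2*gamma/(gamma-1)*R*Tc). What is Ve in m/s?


R = 8314 / 29.9 = 278.06 J/(kg.K)
Ve = sqrt(2 * 1.23 / (1.23 - 1) * 278.06 * 3549) = 3249 m/s

3249 m/s


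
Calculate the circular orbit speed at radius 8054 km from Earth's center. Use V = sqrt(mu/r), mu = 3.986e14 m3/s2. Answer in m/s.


V = sqrt(3.986e14 / 8054000) = 7035 m/s

7035 m/s


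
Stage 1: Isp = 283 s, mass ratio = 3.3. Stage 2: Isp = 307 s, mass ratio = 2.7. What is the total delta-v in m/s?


dV1 = 283 * 9.81 * ln(3.3) = 3314.6 m/s
dV2 = 307 * 9.81 * ln(2.7) = 2991.3 m/s
Total dV = 3314.6 + 2991.3 = 6305.9 m/s ~ 6306 m/s

6306 m/s


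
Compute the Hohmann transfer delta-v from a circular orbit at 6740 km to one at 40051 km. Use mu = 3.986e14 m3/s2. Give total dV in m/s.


V1 = sqrt(mu/r1) = 7690.22 m/s
dV1 = V1*(sqrt(2*r2/(r1+r2)) - 1) = 2371.66 m/s
V2 = sqrt(mu/r2) = 3154.73 m/s
dV2 = V2*(1 - sqrt(2*r1/(r1+r2))) = 1461.46 m/s
Total dV = 3833 m/s

3833 m/s


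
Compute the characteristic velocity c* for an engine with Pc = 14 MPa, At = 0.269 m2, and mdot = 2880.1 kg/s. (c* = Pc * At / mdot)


c* = 14e6 * 0.269 / 2880.1 = 1308 m/s

1308 m/s


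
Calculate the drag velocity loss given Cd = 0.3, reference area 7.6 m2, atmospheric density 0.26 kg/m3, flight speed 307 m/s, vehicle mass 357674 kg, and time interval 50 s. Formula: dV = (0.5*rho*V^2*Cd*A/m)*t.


D = 0.5 * 0.26 * 307^2 * 0.3 * 7.6 = 27935.4 N
a = 27935.4 / 357674 = 0.0781 m/s2
dV = 0.0781 * 50 = 3.9 m/s

3.9 m/s


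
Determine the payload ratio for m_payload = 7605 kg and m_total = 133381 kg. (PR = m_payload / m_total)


PR = 7605 / 133381 = 0.057

0.057


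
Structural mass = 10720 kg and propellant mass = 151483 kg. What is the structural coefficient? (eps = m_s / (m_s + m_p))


eps = 10720 / (10720 + 151483) = 0.0661

0.0661


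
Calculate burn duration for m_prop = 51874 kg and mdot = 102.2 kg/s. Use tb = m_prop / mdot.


tb = 51874 / 102.2 = 507.6 s

507.6 s


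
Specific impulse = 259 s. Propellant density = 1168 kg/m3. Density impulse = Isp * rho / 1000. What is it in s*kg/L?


rho*Isp = 259 * 1168 / 1000 = 303 s*kg/L

303 s*kg/L


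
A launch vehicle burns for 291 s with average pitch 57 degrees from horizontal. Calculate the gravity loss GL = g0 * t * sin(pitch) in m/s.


GL = 9.81 * 291 * sin(57 deg) = 2394 m/s

2394 m/s


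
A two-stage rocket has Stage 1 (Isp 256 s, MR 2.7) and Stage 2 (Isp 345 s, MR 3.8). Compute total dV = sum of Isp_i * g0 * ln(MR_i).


dV1 = 256 * 9.81 * ln(2.7) = 2494.4 m/s
dV2 = 345 * 9.81 * ln(3.8) = 4518.2 m/s
Total dV = 2494.4 + 4518.2 = 7012.6 m/s ~ 7013 m/s

7013 m/s


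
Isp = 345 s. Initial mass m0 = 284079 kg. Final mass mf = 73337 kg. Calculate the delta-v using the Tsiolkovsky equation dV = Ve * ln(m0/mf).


Ve = 345 * 9.81 = 3384.45 m/s
dV = 3384.45 * ln(284079/73337) = 4583 m/s

4583 m/s


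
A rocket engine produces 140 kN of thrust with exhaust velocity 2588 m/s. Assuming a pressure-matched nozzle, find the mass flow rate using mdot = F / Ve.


mdot = F / Ve = 140000 / 2588 = 54.1 kg/s

54.1 kg/s


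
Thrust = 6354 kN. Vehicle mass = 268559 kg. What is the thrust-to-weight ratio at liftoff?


TWR = 6354000 / (268559 * 9.81) = 2.41

2.41


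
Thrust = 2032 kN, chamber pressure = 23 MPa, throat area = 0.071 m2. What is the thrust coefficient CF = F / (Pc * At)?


CF = 2032000 / (23e6 * 0.071) = 1.24

1.24


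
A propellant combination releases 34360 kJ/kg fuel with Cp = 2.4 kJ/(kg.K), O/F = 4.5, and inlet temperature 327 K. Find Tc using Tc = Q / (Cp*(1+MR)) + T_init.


Tc = 34360 / (2.4 * (1 + 4.5)) + 327 = 2930 K

2930 K


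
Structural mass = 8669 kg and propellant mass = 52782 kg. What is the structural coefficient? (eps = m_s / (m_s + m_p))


eps = 8669 / (8669 + 52782) = 0.1411

0.1411


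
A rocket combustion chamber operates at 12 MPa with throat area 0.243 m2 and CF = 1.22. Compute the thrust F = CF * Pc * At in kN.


F = 1.22 * 12e6 * 0.243 = 3.5575e+06 N = 3557.5 kN

3557.5 kN


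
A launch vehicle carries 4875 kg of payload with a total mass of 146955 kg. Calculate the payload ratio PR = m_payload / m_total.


PR = 4875 / 146955 = 0.0332

0.0332


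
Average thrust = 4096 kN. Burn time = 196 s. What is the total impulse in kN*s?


It = 4096 * 196 = 802816 kN*s

802816 kN*s


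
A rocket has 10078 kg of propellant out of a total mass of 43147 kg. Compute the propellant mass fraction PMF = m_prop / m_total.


PMF = 10078 / 43147 = 0.234

0.234


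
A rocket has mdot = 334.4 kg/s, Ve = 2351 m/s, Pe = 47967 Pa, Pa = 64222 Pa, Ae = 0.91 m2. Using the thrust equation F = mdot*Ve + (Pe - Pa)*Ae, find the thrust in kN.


F = 334.4 * 2351 + (47967 - 64222) * 0.91 = 771382.0 N = 771.4 kN

771.4 kN


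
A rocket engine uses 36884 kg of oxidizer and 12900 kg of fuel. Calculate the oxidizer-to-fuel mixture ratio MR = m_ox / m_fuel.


MR = 36884 / 12900 = 2.86

2.86


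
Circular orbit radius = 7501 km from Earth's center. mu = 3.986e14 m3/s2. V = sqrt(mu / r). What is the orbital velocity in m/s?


V = sqrt(3.986e14 / 7501000) = 7290 m/s

7290 m/s


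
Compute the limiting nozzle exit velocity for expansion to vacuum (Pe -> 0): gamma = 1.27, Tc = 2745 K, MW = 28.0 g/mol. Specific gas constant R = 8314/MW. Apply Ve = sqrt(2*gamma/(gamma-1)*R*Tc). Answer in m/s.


R = 8314 / 28.0 = 296.93 J/(kg.K)
Ve = sqrt(2 * 1.27 / (1.27 - 1) * 296.93 * 2745) = 2769 m/s

2769 m/s


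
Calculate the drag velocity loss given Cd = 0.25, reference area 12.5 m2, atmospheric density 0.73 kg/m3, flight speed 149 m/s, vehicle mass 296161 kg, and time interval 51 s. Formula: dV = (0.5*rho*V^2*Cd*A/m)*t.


D = 0.5 * 0.73 * 149^2 * 0.25 * 12.5 = 25323.02 N
a = 25323.02 / 296161 = 0.0855 m/s2
dV = 0.0855 * 51 = 4.4 m/s

4.4 m/s


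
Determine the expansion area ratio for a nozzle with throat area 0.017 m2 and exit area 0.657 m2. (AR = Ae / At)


AR = 0.657 / 0.017 = 38.6

38.6


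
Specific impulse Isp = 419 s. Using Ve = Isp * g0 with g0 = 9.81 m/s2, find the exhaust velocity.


Ve = Isp * g0 = 419 * 9.81 = 4110.4 m/s

4110.4 m/s


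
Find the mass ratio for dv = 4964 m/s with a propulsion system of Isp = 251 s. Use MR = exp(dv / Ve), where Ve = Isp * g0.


Ve = 251 * 9.81 = 2462.31 m/s
MR = exp(4964 / 2462.31) = 7.508

7.508


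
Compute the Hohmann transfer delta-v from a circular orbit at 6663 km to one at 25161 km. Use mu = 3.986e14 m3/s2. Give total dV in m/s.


V1 = sqrt(mu/r1) = 7734.53 m/s
dV1 = V1*(sqrt(2*r2/(r1+r2)) - 1) = 1991.5 m/s
V2 = sqrt(mu/r2) = 3980.2 m/s
dV2 = V2*(1 - sqrt(2*r1/(r1+r2))) = 1404.61 m/s
Total dV = 3396 m/s

3396 m/s


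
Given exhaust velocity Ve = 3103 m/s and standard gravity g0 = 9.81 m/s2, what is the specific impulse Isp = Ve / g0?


Isp = Ve / g0 = 3103 / 9.81 = 316.3 s

316.3 s


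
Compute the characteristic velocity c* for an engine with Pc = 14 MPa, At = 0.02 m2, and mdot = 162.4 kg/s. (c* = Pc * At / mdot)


c* = 14e6 * 0.02 / 162.4 = 1724 m/s

1724 m/s


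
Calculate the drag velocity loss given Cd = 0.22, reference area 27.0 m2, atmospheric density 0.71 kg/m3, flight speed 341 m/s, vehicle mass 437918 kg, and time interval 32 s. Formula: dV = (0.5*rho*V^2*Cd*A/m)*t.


D = 0.5 * 0.71 * 341^2 * 0.22 * 27.0 = 245201.74 N
a = 245201.74 / 437918 = 0.5599 m/s2
dV = 0.5599 * 32 = 17.9 m/s

17.9 m/s


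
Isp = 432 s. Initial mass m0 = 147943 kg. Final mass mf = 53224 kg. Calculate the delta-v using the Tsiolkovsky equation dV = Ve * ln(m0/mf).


Ve = 432 * 9.81 = 4237.92 m/s
dV = 4237.92 * ln(147943/53224) = 4333 m/s

4333 m/s


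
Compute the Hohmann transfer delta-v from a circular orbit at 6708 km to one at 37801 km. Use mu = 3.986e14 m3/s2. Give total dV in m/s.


V1 = sqrt(mu/r1) = 7708.54 m/s
dV1 = V1*(sqrt(2*r2/(r1+r2)) - 1) = 2337.96 m/s
V2 = sqrt(mu/r2) = 3247.26 m/s
dV2 = V2*(1 - sqrt(2*r1/(r1+r2))) = 1464.45 m/s
Total dV = 3802 m/s

3802 m/s


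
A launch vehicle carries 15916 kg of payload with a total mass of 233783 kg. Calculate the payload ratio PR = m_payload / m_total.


PR = 15916 / 233783 = 0.0681

0.0681


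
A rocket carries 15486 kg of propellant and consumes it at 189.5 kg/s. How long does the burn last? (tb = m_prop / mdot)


tb = 15486 / 189.5 = 81.7 s

81.7 s


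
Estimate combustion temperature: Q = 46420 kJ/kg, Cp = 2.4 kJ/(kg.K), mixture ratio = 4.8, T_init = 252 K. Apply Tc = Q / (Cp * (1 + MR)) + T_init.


Tc = 46420 / (2.4 * (1 + 4.8)) + 252 = 3587 K

3587 K


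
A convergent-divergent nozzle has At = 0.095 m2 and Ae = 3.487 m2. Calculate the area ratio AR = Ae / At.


AR = 3.487 / 0.095 = 36.7

36.7


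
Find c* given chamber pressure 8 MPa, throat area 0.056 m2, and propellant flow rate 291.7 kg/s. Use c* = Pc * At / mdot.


c* = 8e6 * 0.056 / 291.7 = 1536 m/s

1536 m/s


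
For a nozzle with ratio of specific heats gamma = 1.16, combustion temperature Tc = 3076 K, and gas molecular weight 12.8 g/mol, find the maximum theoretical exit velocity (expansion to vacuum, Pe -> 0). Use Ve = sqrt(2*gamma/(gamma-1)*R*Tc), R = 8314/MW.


R = 8314 / 12.8 = 649.53 J/(kg.K)
Ve = sqrt(2 * 1.16 / (1.16 - 1) * 649.53 * 3076) = 5382 m/s

5382 m/s


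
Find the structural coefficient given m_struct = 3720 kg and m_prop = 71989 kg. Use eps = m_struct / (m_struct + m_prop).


eps = 3720 / (3720 + 71989) = 0.0491

0.0491


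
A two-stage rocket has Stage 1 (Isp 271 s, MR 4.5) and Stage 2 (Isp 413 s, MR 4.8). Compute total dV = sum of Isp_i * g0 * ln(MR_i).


dV1 = 271 * 9.81 * ln(4.5) = 3998.6 m/s
dV2 = 413 * 9.81 * ln(4.8) = 6355.3 m/s
Total dV = 3998.6 + 6355.3 = 10353.9 m/s ~ 10354 m/s

10354 m/s


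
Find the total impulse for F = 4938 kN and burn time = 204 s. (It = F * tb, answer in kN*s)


It = 4938 * 204 = 1007352 kN*s

1007352 kN*s
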